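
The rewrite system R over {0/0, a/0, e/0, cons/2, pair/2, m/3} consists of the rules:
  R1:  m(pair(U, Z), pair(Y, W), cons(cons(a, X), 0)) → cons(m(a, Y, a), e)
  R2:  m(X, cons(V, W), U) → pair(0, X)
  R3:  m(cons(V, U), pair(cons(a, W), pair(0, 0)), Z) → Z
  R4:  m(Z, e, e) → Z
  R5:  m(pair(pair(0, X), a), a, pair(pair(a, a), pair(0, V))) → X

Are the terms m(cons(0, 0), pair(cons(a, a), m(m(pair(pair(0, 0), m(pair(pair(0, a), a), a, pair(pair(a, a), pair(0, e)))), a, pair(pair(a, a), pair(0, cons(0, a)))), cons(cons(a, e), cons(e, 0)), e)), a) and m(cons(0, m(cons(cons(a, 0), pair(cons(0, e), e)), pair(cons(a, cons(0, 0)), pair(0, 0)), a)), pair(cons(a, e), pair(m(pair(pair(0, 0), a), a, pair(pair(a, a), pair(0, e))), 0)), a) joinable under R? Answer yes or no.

Reduce t₁ = m(cons(0, 0), pair(cons(a, a), m(m(pair(pair(0, 0), m(pair(pair(0, a), a), a, pair(pair(a, a), pair(0, e)))), a, pair(pair(a, a), pair(0, cons(0, a)))), cons(cons(a, e), cons(e, 0)), e)), a):
1. m(cons(0, 0), pair(cons(a, a), m(m(pair(pair(0, 0), m(pair(pair(0, a), a), a, pair(pair(a, a), pair(0, e)))), a, pair(pair(a, a), pair(0, cons(0, a)))), cons(cons(a, e), cons(e, 0)), e)), a)  →  m(cons(0, 0), pair(cons(a, a), pair(0, m(pair(pair(0, 0), m(pair(pair(0, a), a), a, pair(pair(a, a), pair(0, e)))), a, pair(pair(a, a), pair(0, cons(0, a)))))), a)   [R2 at 2.2]
2. m(cons(0, 0), pair(cons(a, a), pair(0, m(pair(pair(0, 0), m(pair(pair(0, a), a), a, pair(pair(a, a), pair(0, e)))), a, pair(pair(a, a), pair(0, cons(0, a)))))), a)  →  m(cons(0, 0), pair(cons(a, a), pair(0, m(pair(pair(0, 0), a), a, pair(pair(a, a), pair(0, cons(0, a)))))), a)   [R5 at 2.2.2.1.2]
3. m(cons(0, 0), pair(cons(a, a), pair(0, m(pair(pair(0, 0), a), a, pair(pair(a, a), pair(0, cons(0, a)))))), a)  →  m(cons(0, 0), pair(cons(a, a), pair(0, 0)), a)   [R5 at 2.2.2]
4. m(cons(0, 0), pair(cons(a, a), pair(0, 0)), a)  →  a   [R3 at ε]

Reduce t₂ = m(cons(0, m(cons(cons(a, 0), pair(cons(0, e), e)), pair(cons(a, cons(0, 0)), pair(0, 0)), a)), pair(cons(a, e), pair(m(pair(pair(0, 0), a), a, pair(pair(a, a), pair(0, e))), 0)), a):
1. m(cons(0, m(cons(cons(a, 0), pair(cons(0, e), e)), pair(cons(a, cons(0, 0)), pair(0, 0)), a)), pair(cons(a, e), pair(m(pair(pair(0, 0), a), a, pair(pair(a, a), pair(0, e))), 0)), a)  →  m(cons(0, a), pair(cons(a, e), pair(m(pair(pair(0, 0), a), a, pair(pair(a, a), pair(0, e))), 0)), a)   [R3 at 1.2]
2. m(cons(0, a), pair(cons(a, e), pair(m(pair(pair(0, 0), a), a, pair(pair(a, a), pair(0, e))), 0)), a)  →  m(cons(0, a), pair(cons(a, e), pair(0, 0)), a)   [R5 at 2.2.1]
3. m(cons(0, a), pair(cons(a, e), pair(0, 0)), a)  →  a   [R3 at ε]

yes — NF(t₁) = a, NF(t₂) = a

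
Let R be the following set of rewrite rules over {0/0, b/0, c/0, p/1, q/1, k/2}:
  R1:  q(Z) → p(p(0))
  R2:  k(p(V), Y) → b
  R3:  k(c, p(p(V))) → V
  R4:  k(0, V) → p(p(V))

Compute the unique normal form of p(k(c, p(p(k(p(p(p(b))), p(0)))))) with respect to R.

1. p(k(c, p(p(k(p(p(p(b))), p(0))))))  →  p(k(p(p(p(b))), p(0)))   [R3 at 1]
2. p(k(p(p(p(b))), p(0)))  →  p(b)   [R2 at 1]

p(b)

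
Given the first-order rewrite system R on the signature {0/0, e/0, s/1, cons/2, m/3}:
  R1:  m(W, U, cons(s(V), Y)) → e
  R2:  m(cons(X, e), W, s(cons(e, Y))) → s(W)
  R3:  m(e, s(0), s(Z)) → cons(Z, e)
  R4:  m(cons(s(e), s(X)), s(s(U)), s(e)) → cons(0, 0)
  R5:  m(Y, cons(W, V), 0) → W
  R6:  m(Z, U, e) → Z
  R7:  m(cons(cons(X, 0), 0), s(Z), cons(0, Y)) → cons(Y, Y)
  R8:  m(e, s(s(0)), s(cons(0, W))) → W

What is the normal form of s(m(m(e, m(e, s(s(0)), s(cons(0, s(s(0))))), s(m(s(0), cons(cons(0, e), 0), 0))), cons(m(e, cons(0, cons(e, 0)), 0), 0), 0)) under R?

1. s(m(m(e, m(e, s(s(0)), s(cons(0, s(s(0))))), s(m(s(0), cons(cons(0, e), 0), 0))), cons(m(e, cons(0, cons(e, 0)), 0), 0), 0))  →  s(m(e, cons(0, cons(e, 0)), 0))   [R5 at 1]
2. s(m(e, cons(0, cons(e, 0)), 0))  →  s(0)   [R5 at 1]

s(0)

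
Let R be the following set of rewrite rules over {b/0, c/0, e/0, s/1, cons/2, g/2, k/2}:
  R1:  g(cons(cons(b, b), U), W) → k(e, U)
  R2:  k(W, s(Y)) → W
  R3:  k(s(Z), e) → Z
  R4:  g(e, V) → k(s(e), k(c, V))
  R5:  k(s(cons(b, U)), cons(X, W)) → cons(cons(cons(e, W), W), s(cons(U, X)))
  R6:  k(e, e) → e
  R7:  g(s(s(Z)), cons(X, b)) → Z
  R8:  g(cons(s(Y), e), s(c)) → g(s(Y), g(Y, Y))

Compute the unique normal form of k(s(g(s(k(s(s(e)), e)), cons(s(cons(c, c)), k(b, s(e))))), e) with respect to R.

1. k(s(g(s(k(s(s(e)), e)), cons(s(cons(c, c)), k(b, s(e))))), e)  →  g(s(k(s(s(e)), e)), cons(s(cons(c, c)), k(b, s(e))))   [R3 at ε]
2. g(s(k(s(s(e)), e)), cons(s(cons(c, c)), k(b, s(e))))  →  g(s(s(e)), cons(s(cons(c, c)), k(b, s(e))))   [R3 at 1.1]
3. g(s(s(e)), cons(s(cons(c, c)), k(b, s(e))))  →  g(s(s(e)), cons(s(cons(c, c)), b))   [R2 at 2.2]
4. g(s(s(e)), cons(s(cons(c, c)), b))  →  e   [R7 at ε]

e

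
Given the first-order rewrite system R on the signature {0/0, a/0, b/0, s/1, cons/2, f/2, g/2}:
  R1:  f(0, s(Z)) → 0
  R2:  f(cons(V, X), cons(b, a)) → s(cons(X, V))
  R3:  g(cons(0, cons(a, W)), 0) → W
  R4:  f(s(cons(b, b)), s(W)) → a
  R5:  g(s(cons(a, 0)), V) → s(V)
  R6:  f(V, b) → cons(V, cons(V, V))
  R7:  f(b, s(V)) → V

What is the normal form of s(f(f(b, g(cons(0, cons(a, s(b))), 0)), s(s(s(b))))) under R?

s(s(s(b)))

1. s(f(f(b, g(cons(0, cons(a, s(b))), 0)), s(s(s(b)))))  →  s(f(f(b, s(b)), s(s(s(b)))))   [R3 at 1.1.2]
2. s(f(f(b, s(b)), s(s(s(b)))))  →  s(f(b, s(s(s(b)))))   [R7 at 1.1]
3. s(f(b, s(s(s(b)))))  →  s(s(s(b)))   [R7 at 1]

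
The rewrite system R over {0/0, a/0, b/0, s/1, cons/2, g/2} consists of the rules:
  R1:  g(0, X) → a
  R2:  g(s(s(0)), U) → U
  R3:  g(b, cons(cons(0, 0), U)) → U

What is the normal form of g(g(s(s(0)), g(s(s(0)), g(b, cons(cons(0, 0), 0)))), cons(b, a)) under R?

1. g(g(s(s(0)), g(s(s(0)), g(b, cons(cons(0, 0), 0)))), cons(b, a))  →  g(g(s(s(0)), g(b, cons(cons(0, 0), 0))), cons(b, a))   [R2 at 1]
2. g(g(s(s(0)), g(b, cons(cons(0, 0), 0))), cons(b, a))  →  g(g(b, cons(cons(0, 0), 0)), cons(b, a))   [R2 at 1]
3. g(g(b, cons(cons(0, 0), 0)), cons(b, a))  →  g(0, cons(b, a))   [R3 at 1]
4. g(0, cons(b, a))  →  a   [R1 at ε]

a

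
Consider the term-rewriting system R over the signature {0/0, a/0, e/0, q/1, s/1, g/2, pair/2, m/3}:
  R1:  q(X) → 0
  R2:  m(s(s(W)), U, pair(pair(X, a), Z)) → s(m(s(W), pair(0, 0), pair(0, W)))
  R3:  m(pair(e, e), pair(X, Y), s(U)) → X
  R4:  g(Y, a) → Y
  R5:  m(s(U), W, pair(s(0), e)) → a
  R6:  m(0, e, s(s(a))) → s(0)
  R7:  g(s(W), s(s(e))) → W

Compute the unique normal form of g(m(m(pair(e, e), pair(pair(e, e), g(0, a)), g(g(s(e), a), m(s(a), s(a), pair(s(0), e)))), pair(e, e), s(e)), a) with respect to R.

1. g(m(m(pair(e, e), pair(pair(e, e), g(0, a)), g(g(s(e), a), m(s(a), s(a), pair(s(0), e)))), pair(e, e), s(e)), a)  →  m(m(pair(e, e), pair(pair(e, e), g(0, a)), g(g(s(e), a), m(s(a), s(a), pair(s(0), e)))), pair(e, e), s(e))   [R4 at ε]
2. m(m(pair(e, e), pair(pair(e, e), g(0, a)), g(g(s(e), a), m(s(a), s(a), pair(s(0), e)))), pair(e, e), s(e))  →  m(m(pair(e, e), pair(pair(e, e), 0), g(g(s(e), a), m(s(a), s(a), pair(s(0), e)))), pair(e, e), s(e))   [R4 at 1.2.2]
3. m(m(pair(e, e), pair(pair(e, e), 0), g(g(s(e), a), m(s(a), s(a), pair(s(0), e)))), pair(e, e), s(e))  →  m(m(pair(e, e), pair(pair(e, e), 0), g(s(e), m(s(a), s(a), pair(s(0), e)))), pair(e, e), s(e))   [R4 at 1.3.1]
4. m(m(pair(e, e), pair(pair(e, e), 0), g(s(e), m(s(a), s(a), pair(s(0), e)))), pair(e, e), s(e))  →  m(m(pair(e, e), pair(pair(e, e), 0), g(s(e), a)), pair(e, e), s(e))   [R5 at 1.3.2]
5. m(m(pair(e, e), pair(pair(e, e), 0), g(s(e), a)), pair(e, e), s(e))  →  m(m(pair(e, e), pair(pair(e, e), 0), s(e)), pair(e, e), s(e))   [R4 at 1.3]
6. m(m(pair(e, e), pair(pair(e, e), 0), s(e)), pair(e, e), s(e))  →  m(pair(e, e), pair(e, e), s(e))   [R3 at 1]
7. m(pair(e, e), pair(e, e), s(e))  →  e   [R3 at ε]

e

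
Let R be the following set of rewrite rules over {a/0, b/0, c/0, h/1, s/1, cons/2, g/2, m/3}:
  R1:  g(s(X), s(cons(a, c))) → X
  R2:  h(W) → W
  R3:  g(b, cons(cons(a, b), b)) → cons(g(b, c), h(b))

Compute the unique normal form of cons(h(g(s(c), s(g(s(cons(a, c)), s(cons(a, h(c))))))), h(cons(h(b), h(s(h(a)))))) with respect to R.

cons(c, cons(b, s(a)))

1. cons(h(g(s(c), s(g(s(cons(a, c)), s(cons(a, h(c))))))), h(cons(h(b), h(s(h(a))))))  →  cons(g(s(c), s(g(s(cons(a, c)), s(cons(a, h(c)))))), h(cons(h(b), h(s(h(a))))))   [R2 at 1]
2. cons(g(s(c), s(g(s(cons(a, c)), s(cons(a, h(c)))))), h(cons(h(b), h(s(h(a))))))  →  cons(g(s(c), s(g(s(cons(a, c)), s(cons(a, c))))), h(cons(h(b), h(s(h(a))))))   [R2 at 1.2.1.2.1.2]
3. cons(g(s(c), s(g(s(cons(a, c)), s(cons(a, c))))), h(cons(h(b), h(s(h(a))))))  →  cons(g(s(c), s(cons(a, c))), h(cons(h(b), h(s(h(a))))))   [R1 at 1.2.1]
4. cons(g(s(c), s(cons(a, c))), h(cons(h(b), h(s(h(a))))))  →  cons(c, h(cons(h(b), h(s(h(a))))))   [R1 at 1]
5. cons(c, h(cons(h(b), h(s(h(a))))))  →  cons(c, cons(h(b), h(s(h(a)))))   [R2 at 2]
6. cons(c, cons(h(b), h(s(h(a)))))  →  cons(c, cons(b, h(s(h(a)))))   [R2 at 2.1]
7. cons(c, cons(b, h(s(h(a)))))  →  cons(c, cons(b, s(h(a))))   [R2 at 2.2]
8. cons(c, cons(b, s(h(a))))  →  cons(c, cons(b, s(a)))   [R2 at 2.2.1]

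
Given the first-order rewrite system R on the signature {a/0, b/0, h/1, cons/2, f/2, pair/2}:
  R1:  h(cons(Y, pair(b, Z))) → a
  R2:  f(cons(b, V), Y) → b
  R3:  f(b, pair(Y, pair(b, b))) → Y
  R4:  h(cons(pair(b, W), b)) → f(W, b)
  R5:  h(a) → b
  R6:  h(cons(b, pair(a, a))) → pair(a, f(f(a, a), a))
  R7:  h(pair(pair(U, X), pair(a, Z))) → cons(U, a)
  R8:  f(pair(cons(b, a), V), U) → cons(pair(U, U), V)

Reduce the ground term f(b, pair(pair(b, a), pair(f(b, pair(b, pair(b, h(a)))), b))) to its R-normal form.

1. f(b, pair(pair(b, a), pair(f(b, pair(b, pair(b, h(a)))), b)))  →  f(b, pair(pair(b, a), pair(f(b, pair(b, pair(b, b))), b)))   [R5 at 2.2.1.2.2.2]
2. f(b, pair(pair(b, a), pair(f(b, pair(b, pair(b, b))), b)))  →  f(b, pair(pair(b, a), pair(b, b)))   [R3 at 2.2.1]
3. f(b, pair(pair(b, a), pair(b, b)))  →  pair(b, a)   [R3 at ε]

pair(b, a)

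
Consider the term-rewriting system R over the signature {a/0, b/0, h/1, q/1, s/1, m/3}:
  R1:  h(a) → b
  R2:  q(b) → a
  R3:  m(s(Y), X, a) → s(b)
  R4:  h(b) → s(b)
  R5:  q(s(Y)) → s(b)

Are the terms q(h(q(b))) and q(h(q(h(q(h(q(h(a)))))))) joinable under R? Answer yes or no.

yes — NF(t₁) = a, NF(t₂) = a

Reduce t₁ = q(h(q(b))):
1. q(h(q(b)))  →  q(h(a))   [R2 at 1.1]
2. q(h(a))  →  q(b)   [R1 at 1]
3. q(b)  →  a   [R2 at ε]

Reduce t₂ = q(h(q(h(q(h(q(h(a)))))))):
1. q(h(q(h(q(h(q(h(a))))))))  →  q(h(q(h(q(h(q(b)))))))   [R1 at 1.1.1.1.1.1.1]
2. q(h(q(h(q(h(q(b)))))))  →  q(h(q(h(q(h(a))))))   [R2 at 1.1.1.1.1.1]
3. q(h(q(h(q(h(a))))))  →  q(h(q(h(q(b)))))   [R1 at 1.1.1.1.1]
4. q(h(q(h(q(b)))))  →  q(h(q(h(a))))   [R2 at 1.1.1.1]
5. q(h(q(h(a))))  →  q(h(q(b)))   [R1 at 1.1.1]
6. q(h(q(b)))  →  q(h(a))   [R2 at 1.1]
7. q(h(a))  →  q(b)   [R1 at 1]
8. q(b)  →  a   [R2 at ε]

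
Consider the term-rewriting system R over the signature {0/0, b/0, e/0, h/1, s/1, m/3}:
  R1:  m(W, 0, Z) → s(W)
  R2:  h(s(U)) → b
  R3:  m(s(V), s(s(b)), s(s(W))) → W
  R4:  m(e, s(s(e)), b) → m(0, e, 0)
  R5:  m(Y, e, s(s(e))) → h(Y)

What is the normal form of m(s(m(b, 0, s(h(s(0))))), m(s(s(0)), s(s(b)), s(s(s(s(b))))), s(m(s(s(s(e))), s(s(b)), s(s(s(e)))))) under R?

1. m(s(m(b, 0, s(h(s(0))))), m(s(s(0)), s(s(b)), s(s(s(s(b))))), s(m(s(s(s(e))), s(s(b)), s(s(s(e))))))  →  m(s(s(b)), m(s(s(0)), s(s(b)), s(s(s(s(b))))), s(m(s(s(s(e))), s(s(b)), s(s(s(e))))))   [R1 at 1.1]
2. m(s(s(b)), m(s(s(0)), s(s(b)), s(s(s(s(b))))), s(m(s(s(s(e))), s(s(b)), s(s(s(e))))))  →  m(s(s(b)), s(s(b)), s(m(s(s(s(e))), s(s(b)), s(s(s(e))))))   [R3 at 2]
3. m(s(s(b)), s(s(b)), s(m(s(s(s(e))), s(s(b)), s(s(s(e))))))  →  m(s(s(b)), s(s(b)), s(s(e)))   [R3 at 3.1]
4. m(s(s(b)), s(s(b)), s(s(e)))  →  e   [R3 at ε]

e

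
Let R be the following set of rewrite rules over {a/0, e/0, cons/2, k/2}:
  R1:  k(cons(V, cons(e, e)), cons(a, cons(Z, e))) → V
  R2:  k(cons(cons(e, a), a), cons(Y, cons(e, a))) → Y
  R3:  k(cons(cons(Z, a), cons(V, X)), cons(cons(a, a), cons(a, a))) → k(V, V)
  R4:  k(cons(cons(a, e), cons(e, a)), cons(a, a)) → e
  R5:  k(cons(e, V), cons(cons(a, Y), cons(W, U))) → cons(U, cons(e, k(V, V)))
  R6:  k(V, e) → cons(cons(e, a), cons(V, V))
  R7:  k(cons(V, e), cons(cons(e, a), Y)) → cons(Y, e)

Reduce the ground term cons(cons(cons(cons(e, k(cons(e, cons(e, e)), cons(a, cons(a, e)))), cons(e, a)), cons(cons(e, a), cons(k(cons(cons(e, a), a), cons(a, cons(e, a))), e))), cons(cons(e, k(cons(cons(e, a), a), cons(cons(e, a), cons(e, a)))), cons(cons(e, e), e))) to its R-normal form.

1. cons(cons(cons(cons(e, k(cons(e, cons(e, e)), cons(a, cons(a, e)))), cons(e, a)), cons(cons(e, a), cons(k(cons(cons(e, a), a), cons(a, cons(e, a))), e))), cons(cons(e, k(cons(cons(e, a), a), cons(cons(e, a), cons(e, a)))), cons(cons(e, e), e)))  →  cons(cons(cons(cons(e, e), cons(e, a)), cons(cons(e, a), cons(k(cons(cons(e, a), a), cons(a, cons(e, a))), e))), cons(cons(e, k(cons(cons(e, a), a), cons(cons(e, a), cons(e, a)))), cons(cons(e, e), e)))   [R1 at 1.1.1.2]
2. cons(cons(cons(cons(e, e), cons(e, a)), cons(cons(e, a), cons(k(cons(cons(e, a), a), cons(a, cons(e, a))), e))), cons(cons(e, k(cons(cons(e, a), a), cons(cons(e, a), cons(e, a)))), cons(cons(e, e), e)))  →  cons(cons(cons(cons(e, e), cons(e, a)), cons(cons(e, a), cons(a, e))), cons(cons(e, k(cons(cons(e, a), a), cons(cons(e, a), cons(e, a)))), cons(cons(e, e), e)))   [R2 at 1.2.2.1]
3. cons(cons(cons(cons(e, e), cons(e, a)), cons(cons(e, a), cons(a, e))), cons(cons(e, k(cons(cons(e, a), a), cons(cons(e, a), cons(e, a)))), cons(cons(e, e), e)))  →  cons(cons(cons(cons(e, e), cons(e, a)), cons(cons(e, a), cons(a, e))), cons(cons(e, cons(e, a)), cons(cons(e, e), e)))   [R2 at 2.1.2]

cons(cons(cons(cons(e, e), cons(e, a)), cons(cons(e, a), cons(a, e))), cons(cons(e, cons(e, a)), cons(cons(e, e), e)))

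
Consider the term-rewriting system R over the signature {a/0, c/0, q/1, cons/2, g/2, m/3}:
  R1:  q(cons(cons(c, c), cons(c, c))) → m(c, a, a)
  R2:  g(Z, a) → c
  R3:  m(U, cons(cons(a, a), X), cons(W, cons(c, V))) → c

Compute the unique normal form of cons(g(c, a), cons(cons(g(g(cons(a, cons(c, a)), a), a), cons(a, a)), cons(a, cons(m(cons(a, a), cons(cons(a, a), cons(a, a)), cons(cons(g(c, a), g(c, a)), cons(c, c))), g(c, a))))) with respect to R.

cons(c, cons(cons(c, cons(a, a)), cons(a, cons(c, c))))

1. cons(g(c, a), cons(cons(g(g(cons(a, cons(c, a)), a), a), cons(a, a)), cons(a, cons(m(cons(a, a), cons(cons(a, a), cons(a, a)), cons(cons(g(c, a), g(c, a)), cons(c, c))), g(c, a)))))  →  cons(c, cons(cons(g(g(cons(a, cons(c, a)), a), a), cons(a, a)), cons(a, cons(m(cons(a, a), cons(cons(a, a), cons(a, a)), cons(cons(g(c, a), g(c, a)), cons(c, c))), g(c, a)))))   [R2 at 1]
2. cons(c, cons(cons(g(g(cons(a, cons(c, a)), a), a), cons(a, a)), cons(a, cons(m(cons(a, a), cons(cons(a, a), cons(a, a)), cons(cons(g(c, a), g(c, a)), cons(c, c))), g(c, a)))))  →  cons(c, cons(cons(c, cons(a, a)), cons(a, cons(m(cons(a, a), cons(cons(a, a), cons(a, a)), cons(cons(g(c, a), g(c, a)), cons(c, c))), g(c, a)))))   [R2 at 2.1.1]
3. cons(c, cons(cons(c, cons(a, a)), cons(a, cons(m(cons(a, a), cons(cons(a, a), cons(a, a)), cons(cons(g(c, a), g(c, a)), cons(c, c))), g(c, a)))))  →  cons(c, cons(cons(c, cons(a, a)), cons(a, cons(c, g(c, a)))))   [R3 at 2.2.2.1]
4. cons(c, cons(cons(c, cons(a, a)), cons(a, cons(c, g(c, a)))))  →  cons(c, cons(cons(c, cons(a, a)), cons(a, cons(c, c))))   [R2 at 2.2.2.2]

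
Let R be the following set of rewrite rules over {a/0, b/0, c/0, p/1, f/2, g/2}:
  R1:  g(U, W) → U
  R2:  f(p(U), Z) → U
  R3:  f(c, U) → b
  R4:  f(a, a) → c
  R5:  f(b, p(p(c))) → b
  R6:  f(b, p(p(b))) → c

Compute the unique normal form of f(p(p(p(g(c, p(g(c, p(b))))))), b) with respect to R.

1. f(p(p(p(g(c, p(g(c, p(b))))))), b)  →  p(p(g(c, p(g(c, p(b))))))   [R2 at ε]
2. p(p(g(c, p(g(c, p(b))))))  →  p(p(c))   [R1 at 1.1]

p(p(c))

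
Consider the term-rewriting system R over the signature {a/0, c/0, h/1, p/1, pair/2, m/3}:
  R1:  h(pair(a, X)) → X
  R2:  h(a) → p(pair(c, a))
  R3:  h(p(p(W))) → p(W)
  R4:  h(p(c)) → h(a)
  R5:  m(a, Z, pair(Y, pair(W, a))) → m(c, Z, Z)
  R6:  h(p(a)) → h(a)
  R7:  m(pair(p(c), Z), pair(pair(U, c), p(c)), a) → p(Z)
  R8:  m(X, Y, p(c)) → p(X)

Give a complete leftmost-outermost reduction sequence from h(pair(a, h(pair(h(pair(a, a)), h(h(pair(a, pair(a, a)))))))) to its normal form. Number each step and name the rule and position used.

a

1. h(pair(a, h(pair(h(pair(a, a)), h(h(pair(a, pair(a, a))))))))  →  h(pair(h(pair(a, a)), h(h(pair(a, pair(a, a))))))   [R1 at ε]
2. h(pair(h(pair(a, a)), h(h(pair(a, pair(a, a))))))  →  h(pair(a, h(h(pair(a, pair(a, a))))))   [R1 at 1.1]
3. h(pair(a, h(h(pair(a, pair(a, a))))))  →  h(h(pair(a, pair(a, a))))   [R1 at ε]
4. h(h(pair(a, pair(a, a))))  →  h(pair(a, a))   [R1 at 1]
5. h(pair(a, a))  →  a   [R1 at ε]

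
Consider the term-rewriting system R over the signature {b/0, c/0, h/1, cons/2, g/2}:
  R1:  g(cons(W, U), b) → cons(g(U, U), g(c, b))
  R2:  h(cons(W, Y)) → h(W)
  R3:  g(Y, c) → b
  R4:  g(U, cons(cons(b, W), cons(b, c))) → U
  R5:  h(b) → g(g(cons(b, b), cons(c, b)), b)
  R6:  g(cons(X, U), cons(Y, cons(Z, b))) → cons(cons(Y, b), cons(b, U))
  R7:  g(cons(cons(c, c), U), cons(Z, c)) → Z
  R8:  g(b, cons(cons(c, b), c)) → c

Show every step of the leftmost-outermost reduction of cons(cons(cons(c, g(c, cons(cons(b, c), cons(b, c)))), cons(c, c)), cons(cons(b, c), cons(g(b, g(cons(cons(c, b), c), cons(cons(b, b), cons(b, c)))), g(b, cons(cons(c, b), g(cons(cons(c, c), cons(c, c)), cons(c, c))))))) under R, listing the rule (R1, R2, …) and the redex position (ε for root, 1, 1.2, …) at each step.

cons(cons(cons(c, c), cons(c, c)), cons(cons(b, c), cons(c, c)))

1. cons(cons(cons(c, g(c, cons(cons(b, c), cons(b, c)))), cons(c, c)), cons(cons(b, c), cons(g(b, g(cons(cons(c, b), c), cons(cons(b, b), cons(b, c)))), g(b, cons(cons(c, b), g(cons(cons(c, c), cons(c, c)), cons(c, c)))))))  →  cons(cons(cons(c, c), cons(c, c)), cons(cons(b, c), cons(g(b, g(cons(cons(c, b), c), cons(cons(b, b), cons(b, c)))), g(b, cons(cons(c, b), g(cons(cons(c, c), cons(c, c)), cons(c, c)))))))   [R4 at 1.1.2]
2. cons(cons(cons(c, c), cons(c, c)), cons(cons(b, c), cons(g(b, g(cons(cons(c, b), c), cons(cons(b, b), cons(b, c)))), g(b, cons(cons(c, b), g(cons(cons(c, c), cons(c, c)), cons(c, c)))))))  →  cons(cons(cons(c, c), cons(c, c)), cons(cons(b, c), cons(g(b, cons(cons(c, b), c)), g(b, cons(cons(c, b), g(cons(cons(c, c), cons(c, c)), cons(c, c)))))))   [R4 at 2.2.1.2]
3. cons(cons(cons(c, c), cons(c, c)), cons(cons(b, c), cons(g(b, cons(cons(c, b), c)), g(b, cons(cons(c, b), g(cons(cons(c, c), cons(c, c)), cons(c, c)))))))  →  cons(cons(cons(c, c), cons(c, c)), cons(cons(b, c), cons(c, g(b, cons(cons(c, b), g(cons(cons(c, c), cons(c, c)), cons(c, c)))))))   [R8 at 2.2.1]
4. cons(cons(cons(c, c), cons(c, c)), cons(cons(b, c), cons(c, g(b, cons(cons(c, b), g(cons(cons(c, c), cons(c, c)), cons(c, c)))))))  →  cons(cons(cons(c, c), cons(c, c)), cons(cons(b, c), cons(c, g(b, cons(cons(c, b), c)))))   [R7 at 2.2.2.2.2]
5. cons(cons(cons(c, c), cons(c, c)), cons(cons(b, c), cons(c, g(b, cons(cons(c, b), c)))))  →  cons(cons(cons(c, c), cons(c, c)), cons(cons(b, c), cons(c, c)))   [R8 at 2.2.2]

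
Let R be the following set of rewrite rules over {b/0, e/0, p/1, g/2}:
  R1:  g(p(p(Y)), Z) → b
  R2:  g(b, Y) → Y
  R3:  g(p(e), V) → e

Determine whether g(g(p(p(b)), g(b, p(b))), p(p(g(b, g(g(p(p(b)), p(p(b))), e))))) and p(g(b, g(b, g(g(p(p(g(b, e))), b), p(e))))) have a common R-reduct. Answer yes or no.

yes — NF(t₁) = p(p(e)), NF(t₂) = p(p(e))

Reduce t₁ = g(g(p(p(b)), g(b, p(b))), p(p(g(b, g(g(p(p(b)), p(p(b))), e))))):
1. g(g(p(p(b)), g(b, p(b))), p(p(g(b, g(g(p(p(b)), p(p(b))), e)))))  →  g(b, p(p(g(b, g(g(p(p(b)), p(p(b))), e)))))   [R1 at 1]
2. g(b, p(p(g(b, g(g(p(p(b)), p(p(b))), e)))))  →  p(p(g(b, g(g(p(p(b)), p(p(b))), e))))   [R2 at ε]
3. p(p(g(b, g(g(p(p(b)), p(p(b))), e))))  →  p(p(g(g(p(p(b)), p(p(b))), e)))   [R2 at 1.1]
4. p(p(g(g(p(p(b)), p(p(b))), e)))  →  p(p(g(b, e)))   [R1 at 1.1.1]
5. p(p(g(b, e)))  →  p(p(e))   [R2 at 1.1]

Reduce t₂ = p(g(b, g(b, g(g(p(p(g(b, e))), b), p(e))))):
1. p(g(b, g(b, g(g(p(p(g(b, e))), b), p(e)))))  →  p(g(b, g(g(p(p(g(b, e))), b), p(e))))   [R2 at 1]
2. p(g(b, g(g(p(p(g(b, e))), b), p(e))))  →  p(g(g(p(p(g(b, e))), b), p(e)))   [R2 at 1]
3. p(g(g(p(p(g(b, e))), b), p(e)))  →  p(g(b, p(e)))   [R1 at 1.1]
4. p(g(b, p(e)))  →  p(p(e))   [R2 at 1]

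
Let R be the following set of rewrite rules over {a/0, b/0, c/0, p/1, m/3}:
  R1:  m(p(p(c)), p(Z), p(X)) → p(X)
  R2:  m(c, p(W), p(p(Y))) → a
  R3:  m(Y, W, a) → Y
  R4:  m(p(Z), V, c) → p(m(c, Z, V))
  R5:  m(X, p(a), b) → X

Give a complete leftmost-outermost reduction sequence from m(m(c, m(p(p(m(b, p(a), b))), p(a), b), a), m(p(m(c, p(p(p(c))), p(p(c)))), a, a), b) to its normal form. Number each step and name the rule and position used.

1. m(m(c, m(p(p(m(b, p(a), b))), p(a), b), a), m(p(m(c, p(p(p(c))), p(p(c)))), a, a), b)  →  m(c, m(p(m(c, p(p(p(c))), p(p(c)))), a, a), b)   [R3 at 1]
2. m(c, m(p(m(c, p(p(p(c))), p(p(c)))), a, a), b)  →  m(c, p(m(c, p(p(p(c))), p(p(c)))), b)   [R3 at 2]
3. m(c, p(m(c, p(p(p(c))), p(p(c)))), b)  →  m(c, p(a), b)   [R2 at 2.1]
4. m(c, p(a), b)  →  c   [R5 at ε]

c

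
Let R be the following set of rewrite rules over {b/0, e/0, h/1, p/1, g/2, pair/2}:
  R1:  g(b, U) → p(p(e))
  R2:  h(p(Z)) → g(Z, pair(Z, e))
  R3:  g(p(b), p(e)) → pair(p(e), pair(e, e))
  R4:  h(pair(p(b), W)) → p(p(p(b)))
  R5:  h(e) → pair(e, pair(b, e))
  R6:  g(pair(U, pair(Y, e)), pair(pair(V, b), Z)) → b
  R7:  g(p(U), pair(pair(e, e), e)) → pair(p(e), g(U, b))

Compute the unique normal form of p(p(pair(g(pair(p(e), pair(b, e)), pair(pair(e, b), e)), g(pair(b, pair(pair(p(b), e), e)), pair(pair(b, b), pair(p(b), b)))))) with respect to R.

p(p(pair(b, b)))

1. p(p(pair(g(pair(p(e), pair(b, e)), pair(pair(e, b), e)), g(pair(b, pair(pair(p(b), e), e)), pair(pair(b, b), pair(p(b), b))))))  →  p(p(pair(b, g(pair(b, pair(pair(p(b), e), e)), pair(pair(b, b), pair(p(b), b))))))   [R6 at 1.1.1]
2. p(p(pair(b, g(pair(b, pair(pair(p(b), e), e)), pair(pair(b, b), pair(p(b), b))))))  →  p(p(pair(b, b)))   [R6 at 1.1.2]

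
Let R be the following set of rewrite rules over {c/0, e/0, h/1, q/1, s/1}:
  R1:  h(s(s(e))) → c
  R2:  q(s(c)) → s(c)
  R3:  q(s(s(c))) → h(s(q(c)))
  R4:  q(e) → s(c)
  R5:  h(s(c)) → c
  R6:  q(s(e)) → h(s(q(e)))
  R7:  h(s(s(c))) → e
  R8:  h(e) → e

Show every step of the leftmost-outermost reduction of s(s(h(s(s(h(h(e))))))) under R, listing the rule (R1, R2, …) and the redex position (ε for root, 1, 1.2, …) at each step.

1. s(s(h(s(s(h(h(e)))))))  →  s(s(h(s(s(h(e))))))   [R8 at 1.1.1.1.1.1]
2. s(s(h(s(s(h(e))))))  →  s(s(h(s(s(e)))))   [R8 at 1.1.1.1.1]
3. s(s(h(s(s(e)))))  →  s(s(c))   [R1 at 1.1]

s(s(c))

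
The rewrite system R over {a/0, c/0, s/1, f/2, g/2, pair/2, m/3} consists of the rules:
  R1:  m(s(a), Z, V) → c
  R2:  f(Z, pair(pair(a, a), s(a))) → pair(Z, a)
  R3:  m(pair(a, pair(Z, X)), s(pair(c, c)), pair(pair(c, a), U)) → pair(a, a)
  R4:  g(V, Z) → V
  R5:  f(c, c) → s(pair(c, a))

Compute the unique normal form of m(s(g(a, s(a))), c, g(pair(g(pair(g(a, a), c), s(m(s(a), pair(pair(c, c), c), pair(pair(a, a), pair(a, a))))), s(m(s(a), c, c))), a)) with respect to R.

1. m(s(g(a, s(a))), c, g(pair(g(pair(g(a, a), c), s(m(s(a), pair(pair(c, c), c), pair(pair(a, a), pair(a, a))))), s(m(s(a), c, c))), a))  →  m(s(a), c, g(pair(g(pair(g(a, a), c), s(m(s(a), pair(pair(c, c), c), pair(pair(a, a), pair(a, a))))), s(m(s(a), c, c))), a))   [R4 at 1.1]
2. m(s(a), c, g(pair(g(pair(g(a, a), c), s(m(s(a), pair(pair(c, c), c), pair(pair(a, a), pair(a, a))))), s(m(s(a), c, c))), a))  →  c   [R1 at ε]

c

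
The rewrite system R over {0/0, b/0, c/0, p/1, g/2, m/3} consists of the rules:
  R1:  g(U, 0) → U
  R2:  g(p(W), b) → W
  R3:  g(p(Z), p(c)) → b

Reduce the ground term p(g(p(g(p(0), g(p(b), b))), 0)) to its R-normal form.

1. p(g(p(g(p(0), g(p(b), b))), 0))  →  p(p(g(p(0), g(p(b), b))))   [R1 at 1]
2. p(p(g(p(0), g(p(b), b))))  →  p(p(g(p(0), b)))   [R2 at 1.1.2]
3. p(p(g(p(0), b)))  →  p(p(0))   [R2 at 1.1]

p(p(0))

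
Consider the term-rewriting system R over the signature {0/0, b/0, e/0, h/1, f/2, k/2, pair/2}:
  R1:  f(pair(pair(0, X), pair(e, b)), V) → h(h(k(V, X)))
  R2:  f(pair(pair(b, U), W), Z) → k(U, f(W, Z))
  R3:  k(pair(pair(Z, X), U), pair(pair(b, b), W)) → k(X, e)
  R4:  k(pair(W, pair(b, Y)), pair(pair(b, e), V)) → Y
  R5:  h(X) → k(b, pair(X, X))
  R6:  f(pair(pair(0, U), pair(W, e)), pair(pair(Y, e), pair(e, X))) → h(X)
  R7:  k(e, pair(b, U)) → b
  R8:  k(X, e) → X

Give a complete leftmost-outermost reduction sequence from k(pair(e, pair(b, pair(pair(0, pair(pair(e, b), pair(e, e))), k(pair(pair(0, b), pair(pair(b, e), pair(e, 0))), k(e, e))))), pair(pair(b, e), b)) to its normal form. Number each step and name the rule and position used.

1. k(pair(e, pair(b, pair(pair(0, pair(pair(e, b), pair(e, e))), k(pair(pair(0, b), pair(pair(b, e), pair(e, 0))), k(e, e))))), pair(pair(b, e), b))  →  pair(pair(0, pair(pair(e, b), pair(e, e))), k(pair(pair(0, b), pair(pair(b, e), pair(e, 0))), k(e, e)))   [R4 at ε]
2. pair(pair(0, pair(pair(e, b), pair(e, e))), k(pair(pair(0, b), pair(pair(b, e), pair(e, 0))), k(e, e)))  →  pair(pair(0, pair(pair(e, b), pair(e, e))), k(pair(pair(0, b), pair(pair(b, e), pair(e, 0))), e))   [R8 at 2.2]
3. pair(pair(0, pair(pair(e, b), pair(e, e))), k(pair(pair(0, b), pair(pair(b, e), pair(e, 0))), e))  →  pair(pair(0, pair(pair(e, b), pair(e, e))), pair(pair(0, b), pair(pair(b, e), pair(e, 0))))   [R8 at 2]

pair(pair(0, pair(pair(e, b), pair(e, e))), pair(pair(0, b), pair(pair(b, e), pair(e, 0))))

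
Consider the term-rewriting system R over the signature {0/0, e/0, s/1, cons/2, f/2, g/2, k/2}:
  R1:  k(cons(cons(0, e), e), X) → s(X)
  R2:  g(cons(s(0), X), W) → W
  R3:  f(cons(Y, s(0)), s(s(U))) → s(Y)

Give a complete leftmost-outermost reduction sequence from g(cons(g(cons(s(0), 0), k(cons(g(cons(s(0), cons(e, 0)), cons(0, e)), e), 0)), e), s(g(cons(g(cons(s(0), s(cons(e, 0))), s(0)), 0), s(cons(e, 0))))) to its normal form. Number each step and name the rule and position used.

s(s(cons(e, 0)))

1. g(cons(g(cons(s(0), 0), k(cons(g(cons(s(0), cons(e, 0)), cons(0, e)), e), 0)), e), s(g(cons(g(cons(s(0), s(cons(e, 0))), s(0)), 0), s(cons(e, 0)))))  →  g(cons(k(cons(g(cons(s(0), cons(e, 0)), cons(0, e)), e), 0), e), s(g(cons(g(cons(s(0), s(cons(e, 0))), s(0)), 0), s(cons(e, 0)))))   [R2 at 1.1]
2. g(cons(k(cons(g(cons(s(0), cons(e, 0)), cons(0, e)), e), 0), e), s(g(cons(g(cons(s(0), s(cons(e, 0))), s(0)), 0), s(cons(e, 0)))))  →  g(cons(k(cons(cons(0, e), e), 0), e), s(g(cons(g(cons(s(0), s(cons(e, 0))), s(0)), 0), s(cons(e, 0)))))   [R2 at 1.1.1.1]
3. g(cons(k(cons(cons(0, e), e), 0), e), s(g(cons(g(cons(s(0), s(cons(e, 0))), s(0)), 0), s(cons(e, 0)))))  →  g(cons(s(0), e), s(g(cons(g(cons(s(0), s(cons(e, 0))), s(0)), 0), s(cons(e, 0)))))   [R1 at 1.1]
4. g(cons(s(0), e), s(g(cons(g(cons(s(0), s(cons(e, 0))), s(0)), 0), s(cons(e, 0)))))  →  s(g(cons(g(cons(s(0), s(cons(e, 0))), s(0)), 0), s(cons(e, 0))))   [R2 at ε]
5. s(g(cons(g(cons(s(0), s(cons(e, 0))), s(0)), 0), s(cons(e, 0))))  →  s(g(cons(s(0), 0), s(cons(e, 0))))   [R2 at 1.1.1]
6. s(g(cons(s(0), 0), s(cons(e, 0))))  →  s(s(cons(e, 0)))   [R2 at 1]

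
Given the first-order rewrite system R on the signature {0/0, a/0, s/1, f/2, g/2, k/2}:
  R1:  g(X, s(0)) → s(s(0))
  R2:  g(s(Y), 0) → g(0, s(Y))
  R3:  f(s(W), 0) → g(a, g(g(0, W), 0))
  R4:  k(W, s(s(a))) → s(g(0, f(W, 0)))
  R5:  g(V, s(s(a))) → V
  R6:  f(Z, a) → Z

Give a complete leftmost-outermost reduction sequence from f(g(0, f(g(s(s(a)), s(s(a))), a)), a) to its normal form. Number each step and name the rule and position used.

1. f(g(0, f(g(s(s(a)), s(s(a))), a)), a)  →  g(0, f(g(s(s(a)), s(s(a))), a))   [R6 at ε]
2. g(0, f(g(s(s(a)), s(s(a))), a))  →  g(0, g(s(s(a)), s(s(a))))   [R6 at 2]
3. g(0, g(s(s(a)), s(s(a))))  →  g(0, s(s(a)))   [R5 at 2]
4. g(0, s(s(a)))  →  0   [R5 at ε]

0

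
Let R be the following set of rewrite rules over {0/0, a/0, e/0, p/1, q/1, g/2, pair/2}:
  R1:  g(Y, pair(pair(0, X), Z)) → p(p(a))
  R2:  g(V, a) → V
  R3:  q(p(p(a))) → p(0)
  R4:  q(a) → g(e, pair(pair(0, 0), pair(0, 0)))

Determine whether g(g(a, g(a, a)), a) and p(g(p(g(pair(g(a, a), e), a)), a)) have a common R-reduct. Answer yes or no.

Reduce t₁ = g(g(a, g(a, a)), a):
1. g(g(a, g(a, a)), a)  →  g(a, g(a, a))   [R2 at ε]
2. g(a, g(a, a))  →  g(a, a)   [R2 at 2]
3. g(a, a)  →  a   [R2 at ε]

Reduce t₂ = p(g(p(g(pair(g(a, a), e), a)), a)):
1. p(g(p(g(pair(g(a, a), e), a)), a))  →  p(p(g(pair(g(a, a), e), a)))   [R2 at 1]
2. p(p(g(pair(g(a, a), e), a)))  →  p(p(pair(g(a, a), e)))   [R2 at 1.1]
3. p(p(pair(g(a, a), e)))  →  p(p(pair(a, e)))   [R2 at 1.1.1]

no — NF(t₁) = a, NF(t₂) = p(p(pair(a, e)))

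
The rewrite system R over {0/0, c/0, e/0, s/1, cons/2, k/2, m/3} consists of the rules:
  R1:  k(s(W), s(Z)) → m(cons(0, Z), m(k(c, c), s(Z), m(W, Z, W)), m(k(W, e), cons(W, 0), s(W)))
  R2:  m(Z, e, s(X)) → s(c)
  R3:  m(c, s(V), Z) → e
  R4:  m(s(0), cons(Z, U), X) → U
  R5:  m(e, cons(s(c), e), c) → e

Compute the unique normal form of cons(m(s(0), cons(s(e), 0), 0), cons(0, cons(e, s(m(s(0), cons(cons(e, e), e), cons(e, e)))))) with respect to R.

1. cons(m(s(0), cons(s(e), 0), 0), cons(0, cons(e, s(m(s(0), cons(cons(e, e), e), cons(e, e))))))  →  cons(0, cons(0, cons(e, s(m(s(0), cons(cons(e, e), e), cons(e, e))))))   [R4 at 1]
2. cons(0, cons(0, cons(e, s(m(s(0), cons(cons(e, e), e), cons(e, e))))))  →  cons(0, cons(0, cons(e, s(e))))   [R4 at 2.2.2.1]

cons(0, cons(0, cons(e, s(e))))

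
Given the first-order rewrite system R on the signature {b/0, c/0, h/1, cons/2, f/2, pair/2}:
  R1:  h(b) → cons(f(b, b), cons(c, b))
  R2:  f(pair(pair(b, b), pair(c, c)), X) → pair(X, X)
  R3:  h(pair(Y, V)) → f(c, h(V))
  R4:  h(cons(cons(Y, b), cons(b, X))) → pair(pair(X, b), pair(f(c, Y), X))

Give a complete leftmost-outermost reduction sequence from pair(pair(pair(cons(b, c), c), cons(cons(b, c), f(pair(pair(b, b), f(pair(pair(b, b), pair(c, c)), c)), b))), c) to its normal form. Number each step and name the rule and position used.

1. pair(pair(pair(cons(b, c), c), cons(cons(b, c), f(pair(pair(b, b), f(pair(pair(b, b), pair(c, c)), c)), b))), c)  →  pair(pair(pair(cons(b, c), c), cons(cons(b, c), f(pair(pair(b, b), pair(c, c)), b))), c)   [R2 at 1.2.2.1.2]
2. pair(pair(pair(cons(b, c), c), cons(cons(b, c), f(pair(pair(b, b), pair(c, c)), b))), c)  →  pair(pair(pair(cons(b, c), c), cons(cons(b, c), pair(b, b))), c)   [R2 at 1.2.2]

pair(pair(pair(cons(b, c), c), cons(cons(b, c), pair(b, b))), c)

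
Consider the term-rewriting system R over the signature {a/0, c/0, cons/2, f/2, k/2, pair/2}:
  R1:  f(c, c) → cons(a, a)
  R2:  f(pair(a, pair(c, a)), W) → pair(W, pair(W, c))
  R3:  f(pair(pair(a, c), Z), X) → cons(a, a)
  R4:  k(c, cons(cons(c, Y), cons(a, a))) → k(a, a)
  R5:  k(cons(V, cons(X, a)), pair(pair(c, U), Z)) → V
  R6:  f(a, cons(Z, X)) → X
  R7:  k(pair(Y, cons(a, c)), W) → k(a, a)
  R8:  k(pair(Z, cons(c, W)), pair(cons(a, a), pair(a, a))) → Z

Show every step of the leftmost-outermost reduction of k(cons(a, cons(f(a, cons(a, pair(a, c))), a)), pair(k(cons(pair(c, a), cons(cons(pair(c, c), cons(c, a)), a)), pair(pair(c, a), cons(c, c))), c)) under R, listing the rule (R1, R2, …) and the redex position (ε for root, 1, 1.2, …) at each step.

a

1. k(cons(a, cons(f(a, cons(a, pair(a, c))), a)), pair(k(cons(pair(c, a), cons(cons(pair(c, c), cons(c, a)), a)), pair(pair(c, a), cons(c, c))), c))  →  k(cons(a, cons(pair(a, c), a)), pair(k(cons(pair(c, a), cons(cons(pair(c, c), cons(c, a)), a)), pair(pair(c, a), cons(c, c))), c))   [R6 at 1.2.1]
2. k(cons(a, cons(pair(a, c), a)), pair(k(cons(pair(c, a), cons(cons(pair(c, c), cons(c, a)), a)), pair(pair(c, a), cons(c, c))), c))  →  k(cons(a, cons(pair(a, c), a)), pair(pair(c, a), c))   [R5 at 2.1]
3. k(cons(a, cons(pair(a, c), a)), pair(pair(c, a), c))  →  a   [R5 at ε]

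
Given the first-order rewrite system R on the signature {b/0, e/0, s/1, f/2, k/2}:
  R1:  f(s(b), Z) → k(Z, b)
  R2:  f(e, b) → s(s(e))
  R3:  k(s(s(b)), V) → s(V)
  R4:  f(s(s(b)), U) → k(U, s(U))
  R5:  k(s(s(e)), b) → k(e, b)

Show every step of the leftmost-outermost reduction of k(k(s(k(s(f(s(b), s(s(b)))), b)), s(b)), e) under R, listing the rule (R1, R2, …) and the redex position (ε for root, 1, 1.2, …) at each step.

s(e)

1. k(k(s(k(s(f(s(b), s(s(b)))), b)), s(b)), e)  →  k(k(s(k(s(k(s(s(b)), b)), b)), s(b)), e)   [R1 at 1.1.1.1.1]
2. k(k(s(k(s(k(s(s(b)), b)), b)), s(b)), e)  →  k(k(s(k(s(s(b)), b)), s(b)), e)   [R3 at 1.1.1.1.1]
3. k(k(s(k(s(s(b)), b)), s(b)), e)  →  k(k(s(s(b)), s(b)), e)   [R3 at 1.1.1]
4. k(k(s(s(b)), s(b)), e)  →  k(s(s(b)), e)   [R3 at 1]
5. k(s(s(b)), e)  →  s(e)   [R3 at ε]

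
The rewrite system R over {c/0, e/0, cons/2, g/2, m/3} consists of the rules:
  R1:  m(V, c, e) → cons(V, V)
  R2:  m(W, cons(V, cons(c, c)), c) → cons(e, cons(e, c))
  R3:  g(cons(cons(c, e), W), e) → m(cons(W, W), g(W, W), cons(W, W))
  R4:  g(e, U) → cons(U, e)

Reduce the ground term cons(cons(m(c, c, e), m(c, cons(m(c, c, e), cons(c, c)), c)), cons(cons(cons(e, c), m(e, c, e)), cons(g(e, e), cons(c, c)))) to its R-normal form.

1. cons(cons(m(c, c, e), m(c, cons(m(c, c, e), cons(c, c)), c)), cons(cons(cons(e, c), m(e, c, e)), cons(g(e, e), cons(c, c))))  →  cons(cons(cons(c, c), m(c, cons(m(c, c, e), cons(c, c)), c)), cons(cons(cons(e, c), m(e, c, e)), cons(g(e, e), cons(c, c))))   [R1 at 1.1]
2. cons(cons(cons(c, c), m(c, cons(m(c, c, e), cons(c, c)), c)), cons(cons(cons(e, c), m(e, c, e)), cons(g(e, e), cons(c, c))))  →  cons(cons(cons(c, c), cons(e, cons(e, c))), cons(cons(cons(e, c), m(e, c, e)), cons(g(e, e), cons(c, c))))   [R2 at 1.2]
3. cons(cons(cons(c, c), cons(e, cons(e, c))), cons(cons(cons(e, c), m(e, c, e)), cons(g(e, e), cons(c, c))))  →  cons(cons(cons(c, c), cons(e, cons(e, c))), cons(cons(cons(e, c), cons(e, e)), cons(g(e, e), cons(c, c))))   [R1 at 2.1.2]
4. cons(cons(cons(c, c), cons(e, cons(e, c))), cons(cons(cons(e, c), cons(e, e)), cons(g(e, e), cons(c, c))))  →  cons(cons(cons(c, c), cons(e, cons(e, c))), cons(cons(cons(e, c), cons(e, e)), cons(cons(e, e), cons(c, c))))   [R4 at 2.2.1]

cons(cons(cons(c, c), cons(e, cons(e, c))), cons(cons(cons(e, c), cons(e, e)), cons(cons(e, e), cons(c, c))))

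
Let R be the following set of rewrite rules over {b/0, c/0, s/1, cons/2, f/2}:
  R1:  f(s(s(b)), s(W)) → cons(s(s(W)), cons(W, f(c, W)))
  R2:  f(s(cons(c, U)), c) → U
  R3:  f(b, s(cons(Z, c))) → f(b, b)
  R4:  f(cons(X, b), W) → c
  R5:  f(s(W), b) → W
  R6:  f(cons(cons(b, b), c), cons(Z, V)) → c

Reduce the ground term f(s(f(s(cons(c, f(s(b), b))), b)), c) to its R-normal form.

1. f(s(f(s(cons(c, f(s(b), b))), b)), c)  →  f(s(cons(c, f(s(b), b))), c)   [R5 at 1.1]
2. f(s(cons(c, f(s(b), b))), c)  →  f(s(b), b)   [R2 at ε]
3. f(s(b), b)  →  b   [R5 at ε]

b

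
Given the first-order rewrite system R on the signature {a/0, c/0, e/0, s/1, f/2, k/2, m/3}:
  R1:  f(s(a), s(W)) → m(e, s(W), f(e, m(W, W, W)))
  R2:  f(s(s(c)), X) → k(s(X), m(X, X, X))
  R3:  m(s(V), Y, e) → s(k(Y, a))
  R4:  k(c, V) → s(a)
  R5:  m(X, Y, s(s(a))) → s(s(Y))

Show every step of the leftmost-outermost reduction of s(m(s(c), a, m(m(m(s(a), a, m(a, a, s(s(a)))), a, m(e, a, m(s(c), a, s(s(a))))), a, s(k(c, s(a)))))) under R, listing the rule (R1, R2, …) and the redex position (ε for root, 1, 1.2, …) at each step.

s(s(s(a)))

1. s(m(s(c), a, m(m(m(s(a), a, m(a, a, s(s(a)))), a, m(e, a, m(s(c), a, s(s(a))))), a, s(k(c, s(a))))))  →  s(m(s(c), a, m(m(m(s(a), a, s(s(a))), a, m(e, a, m(s(c), a, s(s(a))))), a, s(k(c, s(a))))))   [R5 at 1.3.1.1.3]
2. s(m(s(c), a, m(m(m(s(a), a, s(s(a))), a, m(e, a, m(s(c), a, s(s(a))))), a, s(k(c, s(a))))))  →  s(m(s(c), a, m(m(s(s(a)), a, m(e, a, m(s(c), a, s(s(a))))), a, s(k(c, s(a))))))   [R5 at 1.3.1.1]
3. s(m(s(c), a, m(m(s(s(a)), a, m(e, a, m(s(c), a, s(s(a))))), a, s(k(c, s(a))))))  →  s(m(s(c), a, m(m(s(s(a)), a, m(e, a, s(s(a)))), a, s(k(c, s(a))))))   [R5 at 1.3.1.3.3]
4. s(m(s(c), a, m(m(s(s(a)), a, m(e, a, s(s(a)))), a, s(k(c, s(a))))))  →  s(m(s(c), a, m(m(s(s(a)), a, s(s(a))), a, s(k(c, s(a))))))   [R5 at 1.3.1.3]
5. s(m(s(c), a, m(m(s(s(a)), a, s(s(a))), a, s(k(c, s(a))))))  →  s(m(s(c), a, m(s(s(a)), a, s(k(c, s(a))))))   [R5 at 1.3.1]
6. s(m(s(c), a, m(s(s(a)), a, s(k(c, s(a))))))  →  s(m(s(c), a, m(s(s(a)), a, s(s(a)))))   [R4 at 1.3.3.1]
7. s(m(s(c), a, m(s(s(a)), a, s(s(a)))))  →  s(m(s(c), a, s(s(a))))   [R5 at 1.3]
8. s(m(s(c), a, s(s(a))))  →  s(s(s(a)))   [R5 at 1]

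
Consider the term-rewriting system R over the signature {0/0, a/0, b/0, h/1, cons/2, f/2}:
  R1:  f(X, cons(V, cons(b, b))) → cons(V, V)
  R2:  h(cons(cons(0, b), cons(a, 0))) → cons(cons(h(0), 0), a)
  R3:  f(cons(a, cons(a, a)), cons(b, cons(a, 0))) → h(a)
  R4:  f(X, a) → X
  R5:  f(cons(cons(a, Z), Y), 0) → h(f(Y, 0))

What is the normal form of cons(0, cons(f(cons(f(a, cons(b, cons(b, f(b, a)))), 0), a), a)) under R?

cons(0, cons(cons(cons(b, b), 0), a))

1. cons(0, cons(f(cons(f(a, cons(b, cons(b, f(b, a)))), 0), a), a))  →  cons(0, cons(cons(f(a, cons(b, cons(b, f(b, a)))), 0), a))   [R4 at 2.1]
2. cons(0, cons(cons(f(a, cons(b, cons(b, f(b, a)))), 0), a))  →  cons(0, cons(cons(f(a, cons(b, cons(b, b))), 0), a))   [R4 at 2.1.1.2.2.2]
3. cons(0, cons(cons(f(a, cons(b, cons(b, b))), 0), a))  →  cons(0, cons(cons(cons(b, b), 0), a))   [R1 at 2.1.1]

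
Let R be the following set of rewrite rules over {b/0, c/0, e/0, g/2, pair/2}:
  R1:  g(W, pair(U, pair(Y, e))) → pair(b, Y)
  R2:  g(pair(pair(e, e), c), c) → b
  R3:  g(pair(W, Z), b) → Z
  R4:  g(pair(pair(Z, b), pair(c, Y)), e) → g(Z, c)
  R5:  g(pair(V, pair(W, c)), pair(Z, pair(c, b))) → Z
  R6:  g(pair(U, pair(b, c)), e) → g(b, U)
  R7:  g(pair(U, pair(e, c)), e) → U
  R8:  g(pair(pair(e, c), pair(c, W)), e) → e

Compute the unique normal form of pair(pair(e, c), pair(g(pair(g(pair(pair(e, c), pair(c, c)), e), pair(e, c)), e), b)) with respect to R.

1. pair(pair(e, c), pair(g(pair(g(pair(pair(e, c), pair(c, c)), e), pair(e, c)), e), b))  →  pair(pair(e, c), pair(g(pair(pair(e, c), pair(c, c)), e), b))   [R7 at 2.1]
2. pair(pair(e, c), pair(g(pair(pair(e, c), pair(c, c)), e), b))  →  pair(pair(e, c), pair(e, b))   [R8 at 2.1]

pair(pair(e, c), pair(e, b))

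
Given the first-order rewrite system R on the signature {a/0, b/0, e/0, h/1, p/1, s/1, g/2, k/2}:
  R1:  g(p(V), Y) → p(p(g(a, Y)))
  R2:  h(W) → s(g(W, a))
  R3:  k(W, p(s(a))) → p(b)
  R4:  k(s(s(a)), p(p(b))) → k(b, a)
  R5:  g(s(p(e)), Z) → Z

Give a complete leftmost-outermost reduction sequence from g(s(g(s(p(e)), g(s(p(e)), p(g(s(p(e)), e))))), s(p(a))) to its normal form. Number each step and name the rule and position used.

1. g(s(g(s(p(e)), g(s(p(e)), p(g(s(p(e)), e))))), s(p(a)))  →  g(s(g(s(p(e)), p(g(s(p(e)), e)))), s(p(a)))   [R5 at 1.1]
2. g(s(g(s(p(e)), p(g(s(p(e)), e)))), s(p(a)))  →  g(s(p(g(s(p(e)), e))), s(p(a)))   [R5 at 1.1]
3. g(s(p(g(s(p(e)), e))), s(p(a)))  →  g(s(p(e)), s(p(a)))   [R5 at 1.1.1]
4. g(s(p(e)), s(p(a)))  →  s(p(a))   [R5 at ε]

s(p(a))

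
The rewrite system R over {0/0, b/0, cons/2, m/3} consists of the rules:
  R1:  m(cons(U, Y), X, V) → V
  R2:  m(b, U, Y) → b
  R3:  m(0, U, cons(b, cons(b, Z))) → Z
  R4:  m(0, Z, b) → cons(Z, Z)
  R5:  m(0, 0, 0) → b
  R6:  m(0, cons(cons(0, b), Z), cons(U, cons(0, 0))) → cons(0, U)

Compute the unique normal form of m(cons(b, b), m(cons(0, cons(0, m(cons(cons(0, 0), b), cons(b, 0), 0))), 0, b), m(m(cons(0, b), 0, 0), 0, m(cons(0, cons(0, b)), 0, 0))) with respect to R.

b

1. m(cons(b, b), m(cons(0, cons(0, m(cons(cons(0, 0), b), cons(b, 0), 0))), 0, b), m(m(cons(0, b), 0, 0), 0, m(cons(0, cons(0, b)), 0, 0)))  →  m(m(cons(0, b), 0, 0), 0, m(cons(0, cons(0, b)), 0, 0))   [R1 at ε]
2. m(m(cons(0, b), 0, 0), 0, m(cons(0, cons(0, b)), 0, 0))  →  m(0, 0, m(cons(0, cons(0, b)), 0, 0))   [R1 at 1]
3. m(0, 0, m(cons(0, cons(0, b)), 0, 0))  →  m(0, 0, 0)   [R1 at 3]
4. m(0, 0, 0)  →  b   [R5 at ε]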